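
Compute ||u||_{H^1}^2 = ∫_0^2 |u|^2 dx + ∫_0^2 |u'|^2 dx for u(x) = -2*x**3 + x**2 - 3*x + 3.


||u||_{H^1}^2 = 10456/35

The H^1 norm (squared) on an interval (0, L) is
  ||u||_{H^1}^2 = ∫_0^L u(x)^2 dx + ∫_0^L u'(x)^2 dx.
Compute u'(x) = -6*x**2 + 2*x - 3.
Then u(x)^2 = 4*x**6 - 4*x**5 + 13*x**4 - 18*x**3 + 15*x**2 - 18*x + 9 and u'(x)^2 = 36*x**4 - 24*x**3 + 40*x**2 - 12*x + 9.
Integrate each monomial from 0 to 2 using ∫_0^2 c·x^n dx = c·2^(n+1)/(n+1):
  ∫_0^2 u(x)^2 dx = ∫_0^2 (4*x^6 - 4*x^5 + 13*x^4 - 18*x^3 + 15*x^2 - 18*x + 9) dx. Term by term:
    ∫_0^2 4*x^6 dx = 512/7;  ∫_0^2 -4*x^5 dx = -128/3;  ∫_0^2 13*x^4 dx = 416/5;
    ∫_0^2 -18*x^3 dx = -72;  ∫_0^2 15*x^2 dx = 40;  ∫_0^2 -18*x dx = -36;
    ∫_0^2 9 dx = 18.
  Sum: 512/7 − 128/3 + 416/5 − 72 + 40 − 36 + 18 = 6686/105.
  ∫_0^2 u'(x)^2 dx = ∫_0^2 (36*x^4 - 24*x^3 + 40*x^2 - 12*x + 9) dx. Term by term:
    ∫_0^2 36*x^4 dx = 1152/5;  ∫_0^2 -24*x^3 dx = -96;  ∫_0^2 40*x^2 dx = 320/3;
    ∫_0^2 -12*x dx = -24;  ∫_0^2 9 dx = 18.
  Sum: 1152/5 − 96 + 320/3 − 24 + 18 = 3526/15.
Adding: ||u||_{H^1}^2 = 6686/105 + 3526/15 = 10456/35.


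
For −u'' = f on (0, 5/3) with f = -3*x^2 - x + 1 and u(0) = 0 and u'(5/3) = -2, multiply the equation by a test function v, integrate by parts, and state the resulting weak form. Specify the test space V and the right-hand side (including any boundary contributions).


V = {v ∈ H^1(0, 5/3) : v(0) = 0} (test functions vanish at x = 0 where u is specified); weak form: ∫_0^5/3 u'v' dx = ∫_0^5/3 (-3*x^2 - x + 1) v dx − 2·v(5/3) for all v ∈ V.

Multiply both sides by a test function v and integrate from 0 to 5/3:
  ∫_0^5/3 −u''(x) v(x) dx = ∫_0^5/3 f(x) v(x) dx.
Integrate the LHS by parts once:
  ∫_0^5/3 −u'' v dx = −[u'(x) v(x)]_0^5/3 + ∫_0^5/3 u'(x) v'(x) dx.
Thus ∫_0^5/3 u'(x) v'(x) dx = ∫_0^5/3 f(x) v(x) dx + [u'(x) v(x)]_0^5/3.
Choose V so that boundary terms are either known or forced to vanish.
Mixed BC: u(0) = 0 (Dirichlet) and u'(5/3) = -2 (Neumann). Define V = {v ∈ H^1(0, 5/3) : v(0) = 0}. Then [u' v]_0^5/3 = u'(5/3)·v(5/3) − u'(0)·0 = − 2·v(5/3).
Weak formulation: find u (satisfying any essential BC) such that ∫_0^5/3 u'(x) v'(x) dx = ∫_0^5/3 f v dx − 2·v(5/3) for all v ∈ V (Dirichlet at 0 absorbed into V; Neumann datum at x = 5/3 contributes the boundary term).
Substituting f(x) = -3*x^2 - x + 1, the right-hand side is ∫_0^5/3 (-3*x^2 - x + 1) v dx − 2·v(5/3).


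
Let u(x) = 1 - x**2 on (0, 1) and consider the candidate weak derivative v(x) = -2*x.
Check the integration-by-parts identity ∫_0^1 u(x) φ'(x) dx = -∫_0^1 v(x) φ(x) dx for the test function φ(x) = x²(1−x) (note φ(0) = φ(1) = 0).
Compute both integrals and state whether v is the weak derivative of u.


LHS = 1/10, RHS = 1/10. Yes, v = u' weakly.

u(x) = 1 - x**2, classical derivative u'(x) = -2*x.
φ(x) = x²(1−x), so φ'(x) = x*(2 - 3*x).
Note φ(0) = φ(1) = 0, so the boundary term u·φ vanishes.
LHS = ∫_0^1 u(x) φ'(x) dx = ∫_0^1 (3*x^4 - 2*x^3 - 3*x^2 + 2*x) dx. Term by term:
  ∫_0^1 3*x^4 dx = 3/5;  ∫_0^1 -2*x^3 dx = -1/2;  ∫_0^1 -3*x^2 dx = -1;
  ∫_0^1 2*x dx = 1.
Sum: 3/5 − 1/2 − 1 + 1 = 1/10.
So LHS = 1/10.
∫_0^1 v(x) φ(x) dx = ∫_0^1 (2*x^4 - 2*x^3) dx. Term by term:
  ∫_0^1 2*x^4 dx = 2/5;  ∫_0^1 -2*x^3 dx = -1/2.
Sum: 2/5 − 1/2 = -1/10.
So RHS = -∫_0^1 v(x) φ(x) dx = 1/10.
LHS = RHS, so the identity holds for this test φ.
Moreover u is smooth here and v(x) = u'(x) = -2*x pointwise, so the identity holds for every test function. Hence v is the weak derivative of u.


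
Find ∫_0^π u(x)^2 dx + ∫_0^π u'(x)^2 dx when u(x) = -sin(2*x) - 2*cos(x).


||u||_{H^1(0,π)}^2 = 32/3 + 13*π/2

u'(x) = 2*sin(x) - 2*cos(2*x).
Expand u² and (u')² and integrate term by term on (0, π), using: for integers n ≥ 1, ∫_0^π sin²(nx) dx = ∫_0^π cos²(nx) dx = π/2; for n ≠ n', ∫_0^π sin(nx)sin(n'x) dx = ∫_0^π cos(nx)cos(n'x) dx = 0; and by product-to-sum, ∫_0^π sin(nx)cos(n'x) dx = ½∫_0^π [sin((n+n')x) + sin((n−n')x)] dx, which is 0 when n+n' is even and 2n/(n²−n'²) when n+n' is odd (it need not vanish on (0, π)).
  u² squared terms: (-1)²·∫sin(2x)² dx = 1·π/2 = π/2;  (-2)²·∫cos(x)² dx = 4·π/2 = 2*π.
  u² cross terms: 2·(-1)·(-2)·∫sin(2x)·cos(x) dx = 4·(4/3) = 16/3.
  So ∫_0^π u² dx = π/2 + 2*π + 16/3 = 16/3 + 5*π/2.
  (u')² squared terms: (-2)²·∫cos(2x)² dx = 4·π/2 = 2*π;  (2)²·∫sin(x)² dx = 4·π/2 = 2*π.
  (u')² cross terms: 2·(-2)·(2)·∫cos(2x)·sin(x) dx = -8·(-2/3) = 16/3.
  So ∫_0^π (u')² dx = 2*π + 2*π + 16/3 = 16/3 + 4*π.
||u||_{H^1}^2 = (16/3 + 5*π/2) + (16/3 + 4*π) = 32/3 + 13*π/2.


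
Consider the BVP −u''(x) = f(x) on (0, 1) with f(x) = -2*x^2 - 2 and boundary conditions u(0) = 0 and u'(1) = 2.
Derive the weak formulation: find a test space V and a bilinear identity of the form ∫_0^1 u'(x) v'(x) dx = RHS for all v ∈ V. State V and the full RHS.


V = {v ∈ H^1(0, 1) : v(0) = 0} (test functions vanish at x = 0 where u is specified); weak form: ∫_0^1 u'v' dx = ∫_0^1 (-2*x^2 - 2) v dx + 2·v(1) for all v ∈ V.

Multiply both sides by a test function v and integrate from 0 to 1:
  ∫_0^1 −u''(x) v(x) dx = ∫_0^1 f(x) v(x) dx.
Integrate the LHS by parts once:
  ∫_0^1 −u'' v dx = −[u'(x) v(x)]_0^1 + ∫_0^1 u'(x) v'(x) dx.
Thus ∫_0^1 u'(x) v'(x) dx = ∫_0^1 f(x) v(x) dx + [u'(x) v(x)]_0^1.
Choose V so that boundary terms are either known or forced to vanish.
Mixed BC: u(0) = 0 (Dirichlet) and u'(1) = 2 (Neumann). Define V = {v ∈ H^1(0, 1) : v(0) = 0}. Then [u' v]_0^1 = u'(1)·v(1) − u'(0)·0 = 2·v(1).
Weak formulation: find u (satisfying any essential BC) such that ∫_0^1 u'(x) v'(x) dx = ∫_0^1 f v dx + 2·v(1) for all v ∈ V (Dirichlet at 0 absorbed into V; Neumann datum at x = 1 contributes the boundary term).
Substituting f(x) = -2*x^2 - 2, the right-hand side is ∫_0^1 (-2*x^2 - 2) v dx + 2·v(1).


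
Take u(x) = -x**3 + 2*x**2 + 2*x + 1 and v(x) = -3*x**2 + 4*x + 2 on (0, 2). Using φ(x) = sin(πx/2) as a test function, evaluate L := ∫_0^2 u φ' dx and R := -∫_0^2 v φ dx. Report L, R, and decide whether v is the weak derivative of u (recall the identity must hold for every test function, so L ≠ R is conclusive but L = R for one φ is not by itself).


LHS = -96/π^3, RHS = -96/π^3. Yes, v = u' weakly.

u(x) = -x**3 + 2*x**2 + 2*x + 1, classical derivative u'(x) = -3*x**2 + 4*x + 2.
φ(x) = sin(πx/2), so φ'(x) = π*cos(π*x/2)/2.
Note φ(0) = φ(2) = 0, so the boundary term u·φ vanishes.
LHS = ∫_0^2 u(x) φ'(x) dx = ∫_0^2 (-π*x^3*cos(π*x/2)/2 + π*x^2*cos(π*x/2) + π*x*cos(π*x/2) + π*cos(π*x/2)/2) dx. Term by term:
  ∫_0^2 π*cos(π*x/2)/2 dx = 0;  ∫_0^2 π*x*cos(π*x/2) dx = -8/π;  ∫_0^2 π*x^2*cos(π*x/2) dx = -16/π;
  ∫_0^2 -π*x^3*cos(π*x/2)/2 dx = -96/π^3 + 24/π.
Sum: 0 − 8/π − 16/π + -96/π^3 + 24/π = -96/π^3.
So LHS = -96/π^3.
∫_0^2 v(x) φ(x) dx = ∫_0^2 (-3*x^2*sin(π*x/2) + 4*x*sin(π*x/2) + 2*sin(π*x/2)) dx. Term by term:
  ∫_0^2 2*sin(π*x/2) dx = 8/π;  ∫_0^2 -3*x^2*sin(π*x/2) dx = -24/π + 96/π^3;  ∫_0^2 4*x*sin(π*x/2) dx = 16/π.
Sum: 8/π + -24/π + 96/π^3 + 16/π = 96/π^3.
So RHS = -∫_0^2 v(x) φ(x) dx = -96/π^3.
LHS = RHS, so the identity holds for this test φ.
Moreover u is smooth here and v(x) = u'(x) = -3*x**2 + 4*x + 2 pointwise, so the identity holds for every test function. Hence v is the weak derivative of u.


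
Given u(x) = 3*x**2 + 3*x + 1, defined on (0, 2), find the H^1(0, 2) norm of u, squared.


||u||_{H^1}^2 = 1848/5

The H^1 norm (squared) on an interval (0, L) is
  ||u||_{H^1}^2 = ∫_0^L u(x)^2 dx + ∫_0^L u'(x)^2 dx.
Compute u'(x) = 6*x + 3.
Then u(x)^2 = 9*x**4 + 18*x**3 + 15*x**2 + 6*x + 1 and u'(x)^2 = 36*x**2 + 36*x + 9.
Integrate each monomial from 0 to 2 using ∫_0^2 c·x^n dx = c·2^(n+1)/(n+1):
  ∫_0^2 u(x)^2 dx = ∫_0^2 (9*x^4 + 18*x^3 + 15*x^2 + 6*x + 1) dx. Term by term:
    ∫_0^2 9*x^4 dx = 288/5;  ∫_0^2 18*x^3 dx = 72;  ∫_0^2 15*x^2 dx = 40;
    ∫_0^2 6*x dx = 12;  ∫_0^2 1 dx = 2.
  Sum: 288/5 + 72 + 40 + 12 + 2 = 918/5.
  ∫_0^2 u'(x)^2 dx = ∫_0^2 (36*x^2 + 36*x + 9) dx. Term by term:
    ∫_0^2 36*x^2 dx = 96;  ∫_0^2 36*x dx = 72;  ∫_0^2 9 dx = 18.
  Sum: 96 + 72 + 18 = 186.
Adding: ||u||_{H^1}^2 = 918/5 + 186 = 1848/5.


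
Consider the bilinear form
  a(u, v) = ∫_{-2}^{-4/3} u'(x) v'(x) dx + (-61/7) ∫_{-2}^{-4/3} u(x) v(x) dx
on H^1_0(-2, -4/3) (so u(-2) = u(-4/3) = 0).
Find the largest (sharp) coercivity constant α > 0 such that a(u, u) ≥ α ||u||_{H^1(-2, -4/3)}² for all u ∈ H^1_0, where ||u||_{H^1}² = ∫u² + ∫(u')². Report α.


α = (-244 + 63*π^2)/(7*(4 + 9*π^2))

Coercivity of a(·,·) on H^1_0(-2, -4/3) means a(u, u) ≥ α ||u||_{H^1}² for every u ∈ H^1_0.
The interval has length L = 2/3, and Poincaré/coercivity depend only on L. Here a(u, u) = ∫(u')² + (-61/7)·∫u².
Here c = -61/7 < 0 with |c| < (π/L)² = 9*π^2/4, so coercivity still holds. The condition a(u,u) ≥ α||u||_{H^1}² reads (1−α)∫(u')² ≥ (α−c)∫u². Any admissible α is ≤ 1 (rapidly oscillating u have ∫u²/∫(u')² → 0), and α = 1 would force 0 ≥ (1−c)∫u², impossible since c < 1; so 1−α > 0. By the sharp Poincaré inequality on H^1_0 of an interval of length L, ∫(u')² ≥ (π/L)²∫u² with equality for the first sine mode sin(π(x−x₀)/L) (x₀ the left endpoint), so the inequality holds for all u iff (1−α)(π/L)² ≥ α − c, i.e. α ≤ ((π/L)² + c)/((π/L)² + 1) = (1 + c(L/π)²)/(1 + (L/π)²). (Direct route, valid since c ≤ 0: Poincaré gives c∫u² ≥ c(L/π)²∫(u')², so a(u,u) ≥ (1 + c(L/π)²)∫(u')², while ||u||_{H^1}² ≤ (1 + (L/π)²)∫(u')²; dividing yields the same α.) With (π/L)² = 9*π^2/4 and c = -61/7, the largest admissible constant is α = ((π/L)² + c)/((π/L)² + 1).
Simplifying, α = (-244 + 63*π^2)/(7*(4 + 9*π^2)).


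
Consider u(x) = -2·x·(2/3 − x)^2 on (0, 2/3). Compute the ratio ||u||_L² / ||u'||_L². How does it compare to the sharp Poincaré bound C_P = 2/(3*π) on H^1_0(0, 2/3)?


||u||_L² / ||u'||_L² = sqrt(14)/21 < C_P = 2/(3*π).

u(x) = -2·x·(2/3 − x)^2, so u'(x) = -6*x^2 + 16*x/3 - 8/9.
u(x) = -2·x·(2/3 − x)^2 vanishes at x = 0 and x = 2/3, so u ∈ H^1_0(0, 2/3). Differentiate via the product rule and integrate the resulting polynomials term by term.
  ∫_0^2/3 u² dx = ∫_0^2/3 (4*x^6 - 32*x^5/3 + 32*x^4/3 - 128*x^3/27 + 64*x^2/81) dx. Term by term:
    ∫_0^2/3 4*x^6 dx = 512/15309;  ∫_0^2/3 -32*x^5/3 dx = -1024/6561;  ∫_0^2/3 32*x^4/3 dx = 1024/3645;
    ∫_0^2/3 -128*x^3/27 dx = -512/2187;  ∫_0^2/3 64*x^2/81 dx = 512/6561.
  Sum: 512/15309 − 1024/6561 + 1024/3645 − 512/2187 + 512/6561 = 512/229635.
  ∫_0^2/3 (u')² dx = ∫_0^2/3 (36*x^4 - 64*x^3 + 352*x^2/9 - 256*x/27 + 64/81) dx. Term by term:
    ∫_0^2/3 36*x^4 dx = 128/135;  ∫_0^2/3 -64*x^3 dx = -256/81;  ∫_0^2/3 352*x^2/9 dx = 2816/729;
    ∫_0^2/3 -256*x/27 dx = -512/243;  ∫_0^2/3 64/81 dx = 128/243.
  Sum: 128/135 − 256/81 + 2816/729 − 512/243 + 128/243 = 256/3645.
∫_0^2/3 u² dx = 512/229635, so ||u||_L² = 16*sqrt(70)/2835.
∫_0^2/3 (u')² dx = 256/3645, so ||u'||_L² = 16*sqrt(5)/135.
Ratio ||u||_L² / ||u'||_L² = sqrt(14)/21.
Sharp Poincaré constant on H^1_0(0, 2/3) is C_P = L/π = 2/(3*π), achieved by sin(3*π/2·x).
A polynomial bump cannot attain the sharp Poincaré constant (only the first sine eigenfunction does), so the ratio is strictly less than C_P, consistent with ||u||_L² ≤ C_P ||u'||_L².


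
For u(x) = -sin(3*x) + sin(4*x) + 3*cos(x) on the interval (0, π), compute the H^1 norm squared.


||u||_{H^1(0,π)}^2 = 32/5 + 45*π/2

u'(x) = -3*sin(x) - 3*cos(3*x) + 4*cos(4*x).
Expand u² and (u')² and integrate term by term on (0, π), using: for integers n ≥ 1, ∫_0^π sin²(nx) dx = ∫_0^π cos²(nx) dx = π/2; for n ≠ n', ∫_0^π sin(nx)sin(n'x) dx = ∫_0^π cos(nx)cos(n'x) dx = 0; and by product-to-sum, ∫_0^π sin(nx)cos(n'x) dx = ½∫_0^π [sin((n+n')x) + sin((n−n')x)] dx, which is 0 when n+n' is even and 2n/(n²−n'²) when n+n' is odd (it need not vanish on (0, π)).
  u² squared terms: (-1)²·∫sin(3x)² dx = 1·π/2 = π/2;  (3)²·∫cos(x)² dx = 9·π/2 = 9*π/2;  (1)²·∫sin(4x)² dx = 1·π/2 = π/2.
  u² cross terms: 2·(-1)·(3)·∫sin(3x)·cos(x) dx = -6·(0) = 0;  2·(-1)·(1)·∫sin(3x)·sin(4x) dx = -2·(0) = 0;  2·(3)·(1)·∫cos(x)·sin(4x) dx = 6·(8/15) = 16/5.
  So ∫_0^π u² dx = π/2 + 9*π/2 + π/2 + 0 + 0 + 16/5 = 16/5 + 11*π/2.
  (u')² squared terms: (-3)²·∫cos(3x)² dx = 9·π/2 = 9*π/2;  (-3)²·∫sin(x)² dx = 9·π/2 = 9*π/2;  (4)²·∫cos(4x)² dx = 16·π/2 = 8*π.
  (u')² cross terms: 2·(-3)·(-3)·∫cos(3x)·sin(x) dx = 18·(0) = 0;  2·(-3)·(4)·∫cos(3x)·cos(4x) dx = -24·(0) = 0;  2·(-3)·(4)·∫sin(x)·cos(4x) dx = -24·(-2/15) = 16/5.
  So ∫_0^π (u')² dx = 9*π/2 + 9*π/2 + 8*π + 0 + 0 + 16/5 = 16/5 + 17*π.
||u||_{H^1}^2 = (16/5 + 11*π/2) + (16/5 + 17*π) = 32/5 + 45*π/2.


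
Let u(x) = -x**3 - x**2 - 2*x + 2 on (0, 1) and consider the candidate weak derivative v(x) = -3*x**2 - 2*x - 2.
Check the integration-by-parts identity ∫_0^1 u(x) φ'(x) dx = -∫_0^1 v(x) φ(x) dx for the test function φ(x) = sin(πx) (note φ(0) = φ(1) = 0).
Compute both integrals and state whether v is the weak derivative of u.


LHS = -12/π^3 + 9/π, RHS = -12/π^3 + 9/π. Yes, v = u' weakly.

u(x) = -x**3 - x**2 - 2*x + 2, classical derivative u'(x) = -3*x**2 - 2*x - 2.
φ(x) = sin(πx), so φ'(x) = π*cos(π*x).
Note φ(0) = φ(1) = 0, so the boundary term u·φ vanishes.
LHS = ∫_0^1 u(x) φ'(x) dx = ∫_0^1 (-π*x^3*cos(π*x) - π*x^2*cos(π*x) - 2*π*x*cos(π*x) + 2*π*cos(π*x)) dx. Term by term:
  ∫_0^1 2*π*cos(π*x) dx = 0;  ∫_0^1 -π*x^2*cos(π*x) dx = 2/π;  ∫_0^1 -π*x^3*cos(π*x) dx = -12/π^3 + 3/π;
  ∫_0^1 -2*π*x*cos(π*x) dx = 4/π.
Sum: 0 + 2/π + -12/π^3 + 3/π + 4/π = -12/π^3 + 9/π.
So LHS = -12/π^3 + 9/π.
∫_0^1 v(x) φ(x) dx = ∫_0^1 (-3*x^2*sin(π*x) - 2*x*sin(π*x) - 2*sin(π*x)) dx. Term by term:
  ∫_0^1 -2*sin(π*x) dx = -4/π;  ∫_0^1 -3*x^2*sin(π*x) dx = -3/π + 12/π^3;  ∫_0^1 -2*x*sin(π*x) dx = -2/π.
Sum: -4/π + -3/π + 12/π^3 − 2/π = -9/π + 12/π^3.
So RHS = -∫_0^1 v(x) φ(x) dx = -12/π^3 + 9/π.
LHS = RHS, so the identity holds for this test φ.
Moreover u is smooth here and v(x) = u'(x) = -3*x**2 - 2*x - 2 pointwise, so the identity holds for every test function. Hence v is the weak derivative of u.


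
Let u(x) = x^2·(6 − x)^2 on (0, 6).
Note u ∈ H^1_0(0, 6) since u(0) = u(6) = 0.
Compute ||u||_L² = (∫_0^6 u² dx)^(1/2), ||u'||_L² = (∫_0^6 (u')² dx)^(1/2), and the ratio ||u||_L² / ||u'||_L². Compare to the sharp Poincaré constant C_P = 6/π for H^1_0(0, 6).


||u||_L² / ||u'||_L² = sqrt(3) < C_P = 6/π.

u(x) = x^2·(6 − x)^2, so u'(x) = 4*x*(x - 6)*(x - 3).
u(x) = x^2·(6 − x)^2 vanishes at x = 0 and x = 6, so u ∈ H^1_0(0, 6). Differentiate via the product rule and integrate the resulting polynomials term by term.
  ∫_0^6 u² dx = ∫_0^6 (x^8 - 24*x^7 + 216*x^6 - 864*x^5 + 1296*x^4) dx. Term by term:
    ∫_0^6 x^8 dx = 1119744;  ∫_0^6 -24*x^7 dx = -5038848;  ∫_0^6 216*x^6 dx = 60466176/7;
    ∫_0^6 -864*x^5 dx = -6718464;  ∫_0^6 1296*x^4 dx = 10077696/5.
  Sum: 1119744 − 5038848 + 60466176/7 − 6718464 + 10077696/5 = 559872/35.
  ∫_0^6 (u')² dx = ∫_0^6 (16*x^6 - 288*x^5 + 1872*x^4 - 5184*x^3 + 5184*x^2) dx. Term by term:
    ∫_0^6 16*x^6 dx = 4478976/7;  ∫_0^6 -288*x^5 dx = -2239488;  ∫_0^6 1872*x^4 dx = 14556672/5;
    ∫_0^6 -5184*x^3 dx = -1679616;  ∫_0^6 5184*x^2 dx = 373248.
  Sum: 4478976/7 − 2239488 + 14556672/5 − 1679616 + 373248 = 186624/35.
∫_0^6 u² dx = 559872/35, so ||u||_L² = 432*sqrt(105)/35.
∫_0^6 (u')² dx = 186624/35, so ||u'||_L² = 432*sqrt(35)/35.
Ratio ||u||_L² / ||u'||_L² = sqrt(3).
Sharp Poincaré constant on H^1_0(0, 6) is C_P = L/π = 6/π, achieved by sin(π/6·x).
A polynomial bump cannot attain the sharp Poincaré constant (only the first sine eigenfunction does), so the ratio is strictly less than C_P, consistent with ||u||_L² ≤ C_P ||u'||_L².


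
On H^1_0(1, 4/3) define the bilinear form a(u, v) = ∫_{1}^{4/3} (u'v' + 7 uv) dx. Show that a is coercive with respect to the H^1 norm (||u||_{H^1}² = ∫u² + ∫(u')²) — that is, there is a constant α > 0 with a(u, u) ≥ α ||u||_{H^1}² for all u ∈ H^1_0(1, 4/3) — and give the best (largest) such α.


α = 1

Coercivity of a(·,·) on H^1_0(1, 4/3) means a(u, u) ≥ α ||u||_{H^1}² for every u ∈ H^1_0.
The interval has length L = 1/3, and Poincaré/coercivity depend only on L. Here a(u, u) = ∫(u')² + (7)·∫u².
Here c = 7 ≥ 1, so a(u,u) = ∫(u')² + c∫u² ≥ ∫(u')² + ∫u² = ||u||_{H^1}², i.e. α = 1 works. No larger α is possible: a(u,u) ≥ α||u||_{H^1}² means (1−α)∫(u')² ≥ (α−c)∫u², and for the modes u_n = sin(nπ(x−x₀)/L) (x₀ the left endpoint) one has ∫u_n²/∫(u_n')² = (L/(nπ))² → 0, so a(u_n,u_n)/||u_n||_{H^1}² → 1. Hence the optimal constant is α = 1.
Therefore α = 1.


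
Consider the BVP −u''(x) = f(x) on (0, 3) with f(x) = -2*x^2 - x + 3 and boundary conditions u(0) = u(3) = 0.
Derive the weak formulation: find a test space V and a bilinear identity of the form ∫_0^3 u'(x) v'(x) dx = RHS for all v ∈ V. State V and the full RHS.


V = H^1_0(0, 3) (so v(0) = v(3) = 0); weak form: ∫_0^3 u'v' dx = ∫_0^3 (-2*x^2 - x + 3) v dx for all v ∈ V.

Multiply both sides by a test function v and integrate from 0 to 3:
  ∫_0^3 −u''(x) v(x) dx = ∫_0^3 f(x) v(x) dx.
Integrate the LHS by parts once:
  ∫_0^3 −u'' v dx = −[u'(x) v(x)]_0^3 + ∫_0^3 u'(x) v'(x) dx.
Thus ∫_0^3 u'(x) v'(x) dx = ∫_0^3 f(x) v(x) dx + [u'(x) v(x)]_0^3.
Choose V so that boundary terms are either known or forced to vanish.
u is Dirichlet: u(0) = u(3) = 0. Let V = H^1_0(0, 3); then v(0) = v(3) = 0, and [u' v]_0^3 = 0.
Weak formulation: find u (satisfying any essential BC) such that ∫_0^3 u'(x) v'(x) dx = ∫_0^3 f v dx for all v ∈ V.
Substituting f(x) = -2*x^2 - x + 3, the right-hand side is ∫_0^3 (-2*x^2 - x + 3) v dx.


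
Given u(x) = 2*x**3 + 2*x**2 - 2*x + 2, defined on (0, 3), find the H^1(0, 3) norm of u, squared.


||u||_{H^1}^2 = 164532/35

The H^1 norm (squared) on an interval (0, L) is
  ||u||_{H^1}^2 = ∫_0^L u(x)^2 dx + ∫_0^L u'(x)^2 dx.
Compute u'(x) = 6*x**2 + 4*x - 2.
Then u(x)^2 = 4*x**6 + 8*x**5 - 4*x**4 + 12*x**2 - 8*x + 4 and u'(x)^2 = 36*x**4 + 48*x**3 - 8*x**2 - 16*x + 4.
Integrate each monomial from 0 to 3 using ∫_0^3 c·x^n dx = c·3^(n+1)/(n+1):
  ∫_0^3 u(x)^2 dx = ∫_0^3 (4*x^6 + 8*x^5 - 4*x^4 + 12*x^2 - 8*x + 4) dx. Term by term:
    ∫_0^3 4*x^6 dx = 8748/7;  ∫_0^3 8*x^5 dx = 972;  ∫_0^3 -4*x^4 dx = -972/5;
    ∫_0^3 12*x^2 dx = 108;  ∫_0^3 -8*x dx = -36;  ∫_0^3 4 dx = 12.
  Sum: 8748/7 + 972 − 972/5 + 108 − 36 + 12 = 73896/35.
  ∫_0^3 u'(x)^2 dx = ∫_0^3 (36*x^4 + 48*x^3 - 8*x^2 - 16*x + 4) dx. Term by term:
    ∫_0^3 36*x^4 dx = 8748/5;  ∫_0^3 48*x^3 dx = 972;  ∫_0^3 -8*x^2 dx = -72;
    ∫_0^3 -16*x dx = -72;  ∫_0^3 4 dx = 12.
  Sum: 8748/5 + 972 − 72 − 72 + 12 = 12948/5.
Adding: ||u||_{H^1}^2 = 73896/35 + 12948/5 = 164532/35.


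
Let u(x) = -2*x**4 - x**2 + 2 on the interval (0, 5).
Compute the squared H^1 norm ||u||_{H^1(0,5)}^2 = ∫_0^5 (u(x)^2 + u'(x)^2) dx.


||u||_{H^1}^2 = 103485635/63

The H^1 norm (squared) on an interval (0, L) is
  ||u||_{H^1}^2 = ∫_0^L u(x)^2 dx + ∫_0^L u'(x)^2 dx.
Compute u'(x) = -8*x**3 - 2*x.
Then u(x)^2 = 4*x**8 + 4*x**6 - 7*x**4 - 4*x**2 + 4 and u'(x)^2 = 64*x**6 + 32*x**4 + 4*x**2.
Integrate each monomial from 0 to 5 using ∫_0^5 c·x^n dx = c·5^(n+1)/(n+1):
  ∫_0^5 u(x)^2 dx = ∫_0^5 (4*x^8 + 4*x^6 - 7*x^4 - 4*x^2 + 4) dx. Term by term:
    ∫_0^5 4*x^8 dx = 7812500/9;  ∫_0^5 4*x^6 dx = 312500/7;  ∫_0^5 -7*x^4 dx = -4375;
    ∫_0^5 -4*x^2 dx = -500/3;  ∫_0^5 4 dx = 20.
  Sum: 7812500/9 + 312500/7 − 4375 − 500/3 + 20 = 57215135/63.
  ∫_0^5 u'(x)^2 dx = ∫_0^5 (64*x^6 + 32*x^4 + 4*x^2) dx. Term by term:
    ∫_0^5 64*x^6 dx = 5000000/7;  ∫_0^5 32*x^4 dx = 20000;  ∫_0^5 4*x^2 dx = 500/3.
  Sum: 5000000/7 + 20000 + 500/3 = 15423500/21.
Adding: ||u||_{H^1}^2 = 57215135/63 + 15423500/21 = 103485635/63.


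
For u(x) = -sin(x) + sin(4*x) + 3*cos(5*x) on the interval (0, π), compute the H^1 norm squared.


||u||_{H^1(0,π)}^2 = -416/3 + 253*π/2

u'(x) = -15*sin(5*x) - cos(x) + 4*cos(4*x).
Expand u² and (u')² and integrate term by term on (0, π), using: for integers n ≥ 1, ∫_0^π sin²(nx) dx = ∫_0^π cos²(nx) dx = π/2; for n ≠ n', ∫_0^π sin(nx)sin(n'x) dx = ∫_0^π cos(nx)cos(n'x) dx = 0; and by product-to-sum, ∫_0^π sin(nx)cos(n'x) dx = ½∫_0^π [sin((n+n')x) + sin((n−n')x)] dx, which is 0 when n+n' is even and 2n/(n²−n'²) when n+n' is odd (it need not vanish on (0, π)).
  u² squared terms: (-1)²·∫sin(x)² dx = 1·π/2 = π/2;  (3)²·∫cos(5x)² dx = 9·π/2 = 9*π/2;  (1)²·∫sin(4x)² dx = 1·π/2 = π/2.
  u² cross terms: 2·(-1)·(3)·∫sin(x)·cos(5x) dx = -6·(0) = 0;  2·(-1)·(1)·∫sin(x)·sin(4x) dx = -2·(0) = 0;  2·(3)·(1)·∫cos(5x)·sin(4x) dx = 6·(-8/9) = -16/3.
  So ∫_0^π u² dx = π/2 + 9*π/2 + π/2 + 0 + 0 − 16/3 = -16/3 + 11*π/2.
  (u')² squared terms: (-1)²·∫cos(x)² dx = 1·π/2 = π/2;  (-15)²·∫sin(5x)² dx = 225·π/2 = 225*π/2;  (4)²·∫cos(4x)² dx = 16·π/2 = 8*π.
  (u')² cross terms: 2·(-1)·(-15)·∫cos(x)·sin(5x) dx = 30·(0) = 0;  2·(-1)·(4)·∫cos(x)·cos(4x) dx = -8·(0) = 0;  2·(-15)·(4)·∫sin(5x)·cos(4x) dx = -120·(10/9) = -400/3.
  So ∫_0^π (u')² dx = π/2 + 225*π/2 + 8*π + 0 + 0 − 400/3 = -400/3 + 121*π.
||u||_{H^1}^2 = (-16/3 + 11*π/2) + (-400/3 + 121*π) = -416/3 + 253*π/2.


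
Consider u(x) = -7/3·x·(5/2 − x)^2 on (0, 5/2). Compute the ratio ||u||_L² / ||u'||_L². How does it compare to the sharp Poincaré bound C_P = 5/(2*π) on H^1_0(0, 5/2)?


||u||_L² / ||u'||_L² = 5*sqrt(14)/28 < C_P = 5/(2*π).

u(x) = -7/3·x·(5/2 − x)^2, so u'(x) = -7*x^2 + 70*x/3 - 175/12.
u(x) = -7/3·x·(5/2 − x)^2 vanishes at x = 0 and x = 5/2, so u ∈ H^1_0(0, 5/2). Differentiate via the product rule and integrate the resulting polynomials term by term.
  ∫_0^5/2 u² dx = ∫_0^5/2 (49*x^6/9 - 490*x^5/9 + 1225*x^4/6 - 6125*x^3/18 + 30625*x^2/144) dx. Term by term:
    ∫_0^5/2 49*x^6/9 dx = 546875/1152;  ∫_0^5/2 -490*x^5/9 dx = -3828125/1728;  ∫_0^5/2 1225*x^4/6 dx = 765625/192;
    ∫_0^5/2 -6125*x^3/18 dx = -3828125/1152;  ∫_0^5/2 30625*x^2/144 dx = 3828125/3456.
  Sum: 546875/1152 − 3828125/1728 + 765625/192 − 3828125/1152 + 3828125/3456 = 109375/3456.
  ∫_0^5/2 (u')² dx = ∫_0^5/2 (49*x^4 - 980*x^3/3 + 13475*x^2/18 - 6125*x/9 + 30625/144) dx. Term by term:
    ∫_0^5/2 49*x^4 dx = 30625/32;  ∫_0^5/2 -980*x^3/3 dx = -153125/48;  ∫_0^5/2 13475*x^2/18 dx = 1684375/432;
    ∫_0^5/2 -6125*x/9 dx = -153125/72;  ∫_0^5/2 30625/144 dx = 153125/288.
  Sum: 30625/32 − 153125/48 + 1684375/432 − 153125/72 + 153125/288 = 30625/432.
∫_0^5/2 u² dx = 109375/3456, so ||u||_L² = 125*sqrt(42)/144.
∫_0^5/2 (u')² dx = 30625/432, so ||u'||_L² = 175*sqrt(3)/36.
Ratio ||u||_L² / ||u'||_L² = 5*sqrt(14)/28.
Sharp Poincaré constant on H^1_0(0, 5/2) is C_P = L/π = 5/(2*π), achieved by sin(2*π/5·x).
A polynomial bump cannot attain the sharp Poincaré constant (only the first sine eigenfunction does), so the ratio is strictly less than C_P, consistent with ||u||_L² ≤ C_P ||u'||_L².


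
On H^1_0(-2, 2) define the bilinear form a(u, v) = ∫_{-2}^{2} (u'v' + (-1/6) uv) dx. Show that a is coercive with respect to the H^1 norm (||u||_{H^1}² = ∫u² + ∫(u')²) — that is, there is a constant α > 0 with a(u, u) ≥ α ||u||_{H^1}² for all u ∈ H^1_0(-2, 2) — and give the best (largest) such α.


α = (-8/3 + π^2)/(π^2 + 16)

Coercivity of a(·,·) on H^1_0(-2, 2) means a(u, u) ≥ α ||u||_{H^1}² for every u ∈ H^1_0.
The interval has length L = 4, and Poincaré/coercivity depend only on L. Here a(u, u) = ∫(u')² + (-1/6)·∫u².
Here c = -1/6 < 0 with |c| < (π/L)² = π^2/16, so coercivity still holds. The condition a(u,u) ≥ α||u||_{H^1}² reads (1−α)∫(u')² ≥ (α−c)∫u². Any admissible α is ≤ 1 (rapidly oscillating u have ∫u²/∫(u')² → 0), and α = 1 would force 0 ≥ (1−c)∫u², impossible since c < 1; so 1−α > 0. By the sharp Poincaré inequality on H^1_0 of an interval of length L, ∫(u')² ≥ (π/L)²∫u² with equality for the first sine mode sin(π(x−x₀)/L) (x₀ the left endpoint), so the inequality holds for all u iff (1−α)(π/L)² ≥ α − c, i.e. α ≤ ((π/L)² + c)/((π/L)² + 1) = (1 + c(L/π)²)/(1 + (L/π)²). (Direct route, valid since c ≤ 0: Poincaré gives c∫u² ≥ c(L/π)²∫(u')², so a(u,u) ≥ (1 + c(L/π)²)∫(u')², while ||u||_{H^1}² ≤ (1 + (L/π)²)∫(u')²; dividing yields the same α.) With (π/L)² = π^2/16 and c = -1/6, the largest admissible constant is α = ((π/L)² + c)/((π/L)² + 1).
Simplifying, α = (-8/3 + π^2)/(π^2 + 16).


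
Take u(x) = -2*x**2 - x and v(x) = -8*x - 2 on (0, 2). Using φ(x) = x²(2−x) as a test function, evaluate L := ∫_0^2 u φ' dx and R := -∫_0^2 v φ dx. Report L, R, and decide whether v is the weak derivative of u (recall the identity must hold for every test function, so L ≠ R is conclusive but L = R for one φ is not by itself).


LHS = 116/15, RHS = 232/15. No, v is not the weak derivative of u.

u(x) = -2*x**2 - x, classical derivative u'(x) = -4*x - 1.
φ(x) = x²(2−x), so φ'(x) = x*(4 - 3*x).
Note φ(0) = φ(2) = 0, so the boundary term u·φ vanishes.
LHS = ∫_0^2 u(x) φ'(x) dx = ∫_0^2 (6*x^4 - 5*x^3 - 4*x^2) dx. Term by term:
  ∫_0^2 6*x^4 dx = 192/5;  ∫_0^2 -5*x^3 dx = -20;  ∫_0^2 -4*x^2 dx = -32/3.
Sum: 192/5 − 20 − 32/3 = 116/15.
So LHS = 116/15.
∫_0^2 v(x) φ(x) dx = ∫_0^2 (8*x^4 - 14*x^3 - 4*x^2) dx. Term by term:
  ∫_0^2 8*x^4 dx = 256/5;  ∫_0^2 -14*x^3 dx = -56;  ∫_0^2 -4*x^2 dx = -32/3.
Sum: 256/5 − 56 − 32/3 = -232/15.
So RHS = -∫_0^2 v(x) φ(x) dx = 232/15.
LHS − RHS = -116/15 ≠ 0, so the identity fails.
(For a valid weak derivative the identity must hold for EVERY test function, in particular this one. The failure shows v is NOT the weak derivative of u.)
Correct weak derivative would be u'(x) = -4*x - 1.


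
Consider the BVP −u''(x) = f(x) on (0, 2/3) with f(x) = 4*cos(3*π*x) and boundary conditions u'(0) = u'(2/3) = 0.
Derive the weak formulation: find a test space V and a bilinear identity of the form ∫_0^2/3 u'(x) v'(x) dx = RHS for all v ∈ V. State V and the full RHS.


V = H^1(0, 2/3) (no boundary constraint on v; u is determined up to an additive constant); weak form: ∫_0^2/3 u'v' dx = ∫_0^2/3 (4*cos(3*π*x)) v dx for all v ∈ V.

Multiply both sides by a test function v and integrate from 0 to 2/3:
  ∫_0^2/3 −u''(x) v(x) dx = ∫_0^2/3 f(x) v(x) dx.
Integrate the LHS by parts once:
  ∫_0^2/3 −u'' v dx = −[u'(x) v(x)]_0^2/3 + ∫_0^2/3 u'(x) v'(x) dx.
Thus ∫_0^2/3 u'(x) v'(x) dx = ∫_0^2/3 f(x) v(x) dx + [u'(x) v(x)]_0^2/3.
Choose V so that boundary terms are either known or forced to vanish.
u has homogeneous Neumann: u'(0) = u'(2/3) = 0. So [u' v]_0^2/3 = 0·v(2/3) − 0·v(0) = 0 for any v; take V = H^1(0, 2/3).
Weak formulation: find u (satisfying any essential BC) such that ∫_0^2/3 u'(x) v'(x) dx = ∫_0^2/3 f v dx for all v ∈ V (homogeneous Neumann, so boundary terms vanish).
Substituting f(x) = 4*cos(3*π*x), the right-hand side is ∫_0^2/3 (4*cos(3*π*x)) v dx.
Compatibility check (pure Neumann): taking v ≡ 1 ∈ V gives 0 = ∫_0^2/3 f dx + (0) − (0), i.e. ∫_0^2/3 f dx must equal u'(0) − u'(2/3) = 0. Indeed ∫_0^2/3 (4*cos(3*π*x)) dx = 0, so the data are compatible. The solution is then unique only up to an additive constant (fix it e.g. by requiring ∫_0^2/3 u dx = 0).


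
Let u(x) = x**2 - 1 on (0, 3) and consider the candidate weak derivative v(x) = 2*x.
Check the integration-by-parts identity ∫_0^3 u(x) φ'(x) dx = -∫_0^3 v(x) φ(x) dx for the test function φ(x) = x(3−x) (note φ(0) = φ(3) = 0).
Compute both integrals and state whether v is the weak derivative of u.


LHS = -27/2, RHS = -27/2. Yes, v = u' weakly.

u(x) = x**2 - 1, classical derivative u'(x) = 2*x.
φ(x) = x(3−x), so φ'(x) = 3 - 2*x.
Note φ(0) = φ(3) = 0, so the boundary term u·φ vanishes.
LHS = ∫_0^3 u(x) φ'(x) dx = ∫_0^3 (-2*x^3 + 3*x^2 + 2*x - 3) dx. Term by term:
  ∫_0^3 -2*x^3 dx = -81/2;  ∫_0^3 3*x^2 dx = 27;  ∫_0^3 2*x dx = 9;
  ∫_0^3 -3 dx = -9.
Sum: -81/2 + 27 + 9 − 9 = -27/2.
So LHS = -27/2.
∫_0^3 v(x) φ(x) dx = ∫_0^3 (-2*x^3 + 6*x^2) dx. Term by term:
  ∫_0^3 -2*x^3 dx = -81/2;  ∫_0^3 6*x^2 dx = 54.
Sum: -81/2 + 54 = 27/2.
So RHS = -∫_0^3 v(x) φ(x) dx = -27/2.
LHS = RHS, so the identity holds for this test φ.
Moreover u is smooth here and v(x) = u'(x) = 2*x pointwise, so the identity holds for every test function. Hence v is the weak derivative of u.


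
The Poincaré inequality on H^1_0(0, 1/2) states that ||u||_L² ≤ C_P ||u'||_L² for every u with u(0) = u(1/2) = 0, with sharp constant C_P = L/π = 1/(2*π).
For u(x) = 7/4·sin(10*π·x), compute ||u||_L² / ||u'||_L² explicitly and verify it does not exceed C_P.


||u||_L² / ||u'||_L² = 1/(10*π) < C_P = 1/(2*π).

u(x) = 7/4·sin(10*π·x), so u'(x) = 35*π*cos(10*π*x)/2.
Writing u(x) = A·sin(kπx/L) with A = 7/4 and k = 5, use ∫_0^L sin²(kπx/L) dx = L/2 and ∫_0^L cos²(kπx/L) dx = L/2.
u² = 49/16·sin²(10*π·x) and (u')² = 1225*π^2/4·cos²(10*π·x), and each of sin², cos² integrates to L/2 = 1/4 over (0, 1/2).
∫_0^1/2 u² dx = 49/64, so ||u||_L² = 7/8.
∫_0^1/2 (u')² dx = 1225*π^2/16, so ||u'||_L² = 35*π/4.
Ratio ||u||_L² / ||u'||_L² = 1/(10*π).
Sharp Poincaré constant on H^1_0(0, 1/2) is C_P = L/π = 1/(2*π), achieved by sin(2*π·x).
This is the k = 5 harmonic; the ratio L/(kπ) is strictly less than C_P = L/π, consistent with the sharp inequality ||u||_L² ≤ C_P ||u'||_L².


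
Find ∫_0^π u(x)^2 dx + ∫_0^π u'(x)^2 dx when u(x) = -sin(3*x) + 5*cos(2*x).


||u||_{H^1(0,π)}^2 = -60 + 135*π/2

u'(x) = -10*sin(2*x) - 3*cos(3*x).
Expand u² and (u')² and integrate term by term on (0, π), using: for integers n ≥ 1, ∫_0^π sin²(nx) dx = ∫_0^π cos²(nx) dx = π/2; for n ≠ n', ∫_0^π sin(nx)sin(n'x) dx = ∫_0^π cos(nx)cos(n'x) dx = 0; and by product-to-sum, ∫_0^π sin(nx)cos(n'x) dx = ½∫_0^π [sin((n+n')x) + sin((n−n')x)] dx, which is 0 when n+n' is even and 2n/(n²−n'²) when n+n' is odd (it need not vanish on (0, π)).
  u² squared terms: (-1)²·∫sin(3x)² dx = 1·π/2 = π/2;  (5)²·∫cos(2x)² dx = 25·π/2 = 25*π/2.
  u² cross terms: 2·(-1)·(5)·∫sin(3x)·cos(2x) dx = -10·(6/5) = -12.
  So ∫_0^π u² dx = π/2 + 25*π/2 − 12 = -12 + 13*π.
  (u')² squared terms: (-10)²·∫sin(2x)² dx = 100·π/2 = 50*π;  (-3)²·∫cos(3x)² dx = 9·π/2 = 9*π/2.
  (u')² cross terms: 2·(-10)·(-3)·∫sin(2x)·cos(3x) dx = 60·(-4/5) = -48.
  So ∫_0^π (u')² dx = 50*π + 9*π/2 − 48 = -48 + 109*π/2.
||u||_{H^1}^2 = (-12 + 13*π) + (-48 + 109*π/2) = -60 + 135*π/2.


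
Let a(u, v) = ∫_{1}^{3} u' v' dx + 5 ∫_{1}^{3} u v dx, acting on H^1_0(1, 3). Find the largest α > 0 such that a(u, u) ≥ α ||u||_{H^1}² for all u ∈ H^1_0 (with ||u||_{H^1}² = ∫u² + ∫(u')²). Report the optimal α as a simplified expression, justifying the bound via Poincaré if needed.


α = 1

Coercivity of a(·,·) on H^1_0(1, 3) means a(u, u) ≥ α ||u||_{H^1}² for every u ∈ H^1_0.
The interval has length L = 2, and Poincaré/coercivity depend only on L. Here a(u, u) = ∫(u')² + (5)·∫u².
Here c = 5 ≥ 1, so a(u,u) = ∫(u')² + c∫u² ≥ ∫(u')² + ∫u² = ||u||_{H^1}², i.e. α = 1 works. No larger α is possible: a(u,u) ≥ α||u||_{H^1}² means (1−α)∫(u')² ≥ (α−c)∫u², and for the modes u_n = sin(nπ(x−x₀)/L) (x₀ the left endpoint) one has ∫u_n²/∫(u_n')² = (L/(nπ))² → 0, so a(u_n,u_n)/||u_n||_{H^1}² → 1. Hence the optimal constant is α = 1.
Therefore α = 1.


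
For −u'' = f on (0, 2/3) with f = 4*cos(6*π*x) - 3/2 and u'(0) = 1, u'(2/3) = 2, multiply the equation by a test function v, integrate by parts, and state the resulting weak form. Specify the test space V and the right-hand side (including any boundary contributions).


V = H^1(0, 2/3) (v unrestricted at boundary; u is determined up to an additive constant); weak form: ∫_0^2/3 u'v' dx = ∫_0^2/3 (4*cos(6*π*x) - 3/2) v dx + 2·v(2/3) − v(0) for all v ∈ V.

Multiply both sides by a test function v and integrate from 0 to 2/3:
  ∫_0^2/3 −u''(x) v(x) dx = ∫_0^2/3 f(x) v(x) dx.
Integrate the LHS by parts once:
  ∫_0^2/3 −u'' v dx = −[u'(x) v(x)]_0^2/3 + ∫_0^2/3 u'(x) v'(x) dx.
Thus ∫_0^2/3 u'(x) v'(x) dx = ∫_0^2/3 f(x) v(x) dx + [u'(x) v(x)]_0^2/3.
Choose V so that boundary terms are either known or forced to vanish.
u has inhomogeneous Neumann u'(0) = 1, u'(2/3) = 2. [u' v]_0^2/3 = (2)·v(2/3) − (1)·v(0) = 2·v(2/3) − v(0). Take V = H^1(0, 2/3); boundary term becomes part of RHS.
Weak formulation: find u (satisfying any essential BC) such that ∫_0^2/3 u'(x) v'(x) dx = ∫_0^2/3 f v dx + 2·v(2/3) − v(0) for all v ∈ V (Neumann data are natural BCs: they enter the RHS as boundary terms).
Substituting f(x) = 4*cos(6*π*x) - 3/2, the right-hand side is ∫_0^2/3 (4*cos(6*π*x) - 3/2) v dx + 2·v(2/3) − v(0).
Compatibility check (pure Neumann): taking v ≡ 1 ∈ V gives 0 = ∫_0^2/3 f dx + (2) − (1), i.e. ∫_0^2/3 f dx must equal u'(0) − u'(2/3) = -1. Indeed ∫_0^2/3 (4*cos(6*π*x) - 3/2) dx = -1, so the data are compatible. The solution is then unique only up to an additive constant (fix it e.g. by requiring ∫_0^2/3 u dx = 0).


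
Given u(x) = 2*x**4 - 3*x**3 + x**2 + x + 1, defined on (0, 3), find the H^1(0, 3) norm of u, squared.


||u||_{H^1}^2 = 101157/10

The H^1 norm (squared) on an interval (0, L) is
  ||u||_{H^1}^2 = ∫_0^L u(x)^2 dx + ∫_0^L u'(x)^2 dx.
Compute u'(x) = 8*x**3 - 9*x**2 + 2*x + 1.
Then u(x)^2 = 4*x**8 - 12*x**7 + 13*x**6 - 2*x**5 - x**4 - 4*x**3 + 3*x**2 + 2*x + 1 and u'(x)^2 = 64*x**6 - 144*x**5 + 113*x**4 - 20*x**3 - 14*x**2 + 4*x + 1.
Integrate each monomial from 0 to 3 using ∫_0^3 c·x^n dx = c·3^(n+1)/(n+1):
  ∫_0^3 u(x)^2 dx = ∫_0^3 (4*x^8 - 12*x^7 + 13*x^6 - 2*x^5 - x^4 - 4*x^3 + 3*x^2 + 2*x + 1) dx. Term by term:
    ∫_0^3 4*x^8 dx = 8748;  ∫_0^3 -12*x^7 dx = -19683/2;  ∫_0^3 13*x^6 dx = 28431/7;
    ∫_0^3 -2*x^5 dx = -243;  ∫_0^3 -x^4 dx = -243/5;  ∫_0^3 -4*x^3 dx = -81;
    ∫_0^3 3*x^2 dx = 27;  ∫_0^3 2*x dx = 9;  ∫_0^3 1 dx = 3.
  Sum: 8748 − 19683/2 + 28431/7 − 243 − 243/5 − 81 + 27 + 9 + 3 = 184413/70.
  ∫_0^3 u'(x)^2 dx = ∫_0^3 (64*x^6 - 144*x^5 + 113*x^4 - 20*x^3 - 14*x^2 + 4*x + 1) dx. Term by term:
    ∫_0^3 64*x^6 dx = 139968/7;  ∫_0^3 -144*x^5 dx = -17496;  ∫_0^3 113*x^4 dx = 27459/5;
    ∫_0^3 -20*x^3 dx = -405;  ∫_0^3 -14*x^2 dx = -126;  ∫_0^3 4*x dx = 18;
    ∫_0^3 1 dx = 3.
  Sum: 139968/7 − 17496 + 27459/5 − 405 − 126 + 18 + 3 = 261843/35.
Adding: ||u||_{H^1}^2 = 184413/70 + 261843/35 = 101157/10.


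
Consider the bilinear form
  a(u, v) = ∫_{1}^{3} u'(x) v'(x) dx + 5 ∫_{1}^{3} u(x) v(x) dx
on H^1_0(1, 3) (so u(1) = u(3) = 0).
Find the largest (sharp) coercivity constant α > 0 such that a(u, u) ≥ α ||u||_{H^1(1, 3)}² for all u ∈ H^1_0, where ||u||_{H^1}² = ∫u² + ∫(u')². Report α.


α = 1

Coercivity of a(·,·) on H^1_0(1, 3) means a(u, u) ≥ α ||u||_{H^1}² for every u ∈ H^1_0.
The interval has length L = 2, and Poincaré/coercivity depend only on L. Here a(u, u) = ∫(u')² + (5)·∫u².
Here c = 5 ≥ 1, so a(u,u) = ∫(u')² + c∫u² ≥ ∫(u')² + ∫u² = ||u||_{H^1}², i.e. α = 1 works. No larger α is possible: a(u,u) ≥ α||u||_{H^1}² means (1−α)∫(u')² ≥ (α−c)∫u², and for the modes u_n = sin(nπ(x−x₀)/L) (x₀ the left endpoint) one has ∫u_n²/∫(u_n')² = (L/(nπ))² → 0, so a(u_n,u_n)/||u_n||_{H^1}² → 1. Hence the optimal constant is α = 1.
Therefore α = 1.


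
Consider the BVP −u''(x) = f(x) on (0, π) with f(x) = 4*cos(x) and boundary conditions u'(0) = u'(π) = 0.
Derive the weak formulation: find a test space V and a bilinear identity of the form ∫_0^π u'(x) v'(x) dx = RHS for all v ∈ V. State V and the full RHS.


V = H^1(0, π) (no boundary constraint on v; u is determined up to an additive constant); weak form: ∫_0^π u'v' dx = ∫_0^π (4*cos(x)) v dx for all v ∈ V.

Multiply both sides by a test function v and integrate from 0 to π:
  ∫_0^π −u''(x) v(x) dx = ∫_0^π f(x) v(x) dx.
Integrate the LHS by parts once:
  ∫_0^π −u'' v dx = −[u'(x) v(x)]_0^π + ∫_0^π u'(x) v'(x) dx.
Thus ∫_0^π u'(x) v'(x) dx = ∫_0^π f(x) v(x) dx + [u'(x) v(x)]_0^π.
Choose V so that boundary terms are either known or forced to vanish.
u has homogeneous Neumann: u'(0) = u'(π) = 0. So [u' v]_0^π = 0·v(π) − 0·v(0) = 0 for any v; take V = H^1(0, π).
Weak formulation: find u (satisfying any essential BC) such that ∫_0^π u'(x) v'(x) dx = ∫_0^π f v dx for all v ∈ V (homogeneous Neumann, so boundary terms vanish).
Substituting f(x) = 4*cos(x), the right-hand side is ∫_0^π (4*cos(x)) v dx.
Compatibility check (pure Neumann): taking v ≡ 1 ∈ V gives 0 = ∫_0^π f dx + (0) − (0), i.e. ∫_0^π f dx must equal u'(0) − u'(π) = 0. Indeed ∫_0^π (4*cos(x)) dx = 0, so the data are compatible. The solution is then unique only up to an additive constant (fix it e.g. by requiring ∫_0^π u dx = 0).


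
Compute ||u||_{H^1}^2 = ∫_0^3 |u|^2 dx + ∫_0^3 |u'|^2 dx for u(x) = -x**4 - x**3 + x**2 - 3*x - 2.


||u||_{H^1}^2 = 1763241/140

The H^1 norm (squared) on an interval (0, L) is
  ||u||_{H^1}^2 = ∫_0^L u(x)^2 dx + ∫_0^L u'(x)^2 dx.
Compute u'(x) = -4*x**3 - 3*x**2 + 2*x - 3.
Then u(x)^2 = x**8 + 2*x**7 - x**6 + 4*x**5 + 11*x**4 - 2*x**3 + 5*x**2 + 12*x + 4 and u'(x)^2 = 16*x**6 + 24*x**5 - 7*x**4 + 12*x**3 + 22*x**2 - 12*x + 9.
Integrate each monomial from 0 to 3 using ∫_0^3 c·x^n dx = c·3^(n+1)/(n+1):
  ∫_0^3 u(x)^2 dx = ∫_0^3 (x^8 + 2*x^7 - x^6 + 4*x^5 + 11*x^4 - 2*x^3 + 5*x^2 + 12*x + 4) dx. Term by term:
    ∫_0^3 x^8 dx = 2187;  ∫_0^3 2*x^7 dx = 6561/4;  ∫_0^3 -x^6 dx = -2187/7;
    ∫_0^3 4*x^5 dx = 486;  ∫_0^3 11*x^4 dx = 2673/5;  ∫_0^3 -2*x^3 dx = -81/2;
    ∫_0^3 5*x^2 dx = 45;  ∫_0^3 12*x dx = 54;  ∫_0^3 4 dx = 12.
  Sum: 2187 + 6561/4 − 2187/7 + 486 + 2673/5 − 81/2 + 45 + 54 + 12 = 644829/140.
  ∫_0^3 u'(x)^2 dx = ∫_0^3 (16*x^6 + 24*x^5 - 7*x^4 + 12*x^3 + 22*x^2 - 12*x + 9) dx. Term by term:
    ∫_0^3 16*x^6 dx = 34992/7;  ∫_0^3 24*x^5 dx = 2916;  ∫_0^3 -7*x^4 dx = -1701/5;
    ∫_0^3 12*x^3 dx = 243;  ∫_0^3 22*x^2 dx = 198;  ∫_0^3 -12*x dx = -54;
    ∫_0^3 9 dx = 27.
  Sum: 34992/7 + 2916 − 1701/5 + 243 + 198 − 54 + 27 = 279603/35.
Adding: ||u||_{H^1}^2 = 644829/140 + 279603/35 = 1763241/140.


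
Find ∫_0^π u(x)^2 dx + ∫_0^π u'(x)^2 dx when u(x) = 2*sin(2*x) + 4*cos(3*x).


||u||_{H^1(0,π)}^2 = -128 + 90*π

u'(x) = -12*sin(3*x) + 4*cos(2*x).
Expand u² and (u')² and integrate term by term on (0, π), using: for integers n ≥ 1, ∫_0^π sin²(nx) dx = ∫_0^π cos²(nx) dx = π/2; for n ≠ n', ∫_0^π sin(nx)sin(n'x) dx = ∫_0^π cos(nx)cos(n'x) dx = 0; and by product-to-sum, ∫_0^π sin(nx)cos(n'x) dx = ½∫_0^π [sin((n+n')x) + sin((n−n')x)] dx, which is 0 when n+n' is even and 2n/(n²−n'²) when n+n' is odd (it need not vanish on (0, π)).
  u² squared terms: (2)²·∫sin(2x)² dx = 4·π/2 = 2*π;  (4)²·∫cos(3x)² dx = 16·π/2 = 8*π.
  u² cross terms: 2·(2)·(4)·∫sin(2x)·cos(3x) dx = 16·(-4/5) = -64/5.
  So ∫_0^π u² dx = 2*π + 8*π − 64/5 = -64/5 + 10*π.
  (u')² squared terms: (-12)²·∫sin(3x)² dx = 144·π/2 = 72*π;  (4)²·∫cos(2x)² dx = 16·π/2 = 8*π.
  (u')² cross terms: 2·(-12)·(4)·∫sin(3x)·cos(2x) dx = -96·(6/5) = -576/5.
  So ∫_0^π (u')² dx = 72*π + 8*π − 576/5 = -576/5 + 80*π.
||u||_{H^1}^2 = (-64/5 + 10*π) + (-576/5 + 80*π) = -128 + 90*π.
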